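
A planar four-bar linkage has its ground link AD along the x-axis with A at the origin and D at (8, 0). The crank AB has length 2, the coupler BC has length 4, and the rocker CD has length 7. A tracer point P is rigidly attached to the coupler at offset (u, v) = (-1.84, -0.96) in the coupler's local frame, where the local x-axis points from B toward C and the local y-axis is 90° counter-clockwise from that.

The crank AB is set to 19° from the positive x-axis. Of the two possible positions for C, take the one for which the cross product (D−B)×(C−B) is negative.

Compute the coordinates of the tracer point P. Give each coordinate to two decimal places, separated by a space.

0.95 2.50

A=(0,0), D=(8.00,0)
B = A + 2.00·(cos19°, sin19°) = (1.8910, 0.6511)
|BD| = 6.1436
circle(B,4.00) ∩ circle(D,7.00): a=0.3860, h=3.9813
  candidates: C₊=(2.6969,4.5691) cross=24.460; C₋=(1.8529,-3.3487) cross=-24.460
  mode - wants cross < 0 → take C=(1.8529,-3.3487) (cross=-24.460)
ex = (C−B)/|BC| = (-0.0095,-1.0000); ey = (1.0000,-0.0095)
P = B + -1.84·ex + -0.96·ey = (0.9486,2.5002)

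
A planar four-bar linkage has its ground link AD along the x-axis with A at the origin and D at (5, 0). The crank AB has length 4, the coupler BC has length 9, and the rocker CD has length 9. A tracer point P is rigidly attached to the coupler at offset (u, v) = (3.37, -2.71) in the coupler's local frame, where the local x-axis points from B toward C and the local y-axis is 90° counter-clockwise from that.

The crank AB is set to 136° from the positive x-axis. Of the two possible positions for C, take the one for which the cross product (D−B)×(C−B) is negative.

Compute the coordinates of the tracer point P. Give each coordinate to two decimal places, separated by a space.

A=(0,0), D=(5.00,0)
B = A + 4.00·(cos136°, sin136°) = (-2.8774, 2.7786)
|BD| = 8.3531
circle(B,9.00) ∩ circle(D,9.00): a=4.1765, h=7.9722
  candidates: C₊=(3.7133,8.9075) cross=66.593; C₋=(-1.5906,-6.1289) cross=-66.593
  mode - wants cross < 0 → take C=(-1.5906,-6.1289) (cross=-66.593)
ex = (C−B)/|BC| = (0.1430,-0.9897); ey = (0.9897,0.1430)
P = B + 3.37·ex + -2.71·ey = (-5.0777,-0.9442)

-5.08 -0.94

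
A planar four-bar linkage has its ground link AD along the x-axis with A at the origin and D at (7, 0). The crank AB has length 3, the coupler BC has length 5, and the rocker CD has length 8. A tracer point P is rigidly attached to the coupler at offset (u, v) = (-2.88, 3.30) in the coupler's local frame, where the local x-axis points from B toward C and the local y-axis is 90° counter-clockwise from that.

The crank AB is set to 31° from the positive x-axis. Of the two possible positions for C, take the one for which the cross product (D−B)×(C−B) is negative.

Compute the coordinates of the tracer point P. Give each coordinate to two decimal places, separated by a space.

A=(0,0), D=(7.00,0)
B = A + 3.00·(cos31°, sin31°) = (2.5715, 1.5451)
|BD| = 4.6903
circle(B,5.00) ∩ circle(D,8.00): a=-1.8124, h=4.6600
  candidates: C₊=(2.3954,6.5420) cross=21.857; C₋=(-0.6748,-2.2577) cross=-21.857
  mode - wants cross < 0 → take C=(-0.6748,-2.2577) (cross=-21.857)
ex = (C−B)/|BC| = (-0.6493,-0.7606); ey = (0.7606,-0.6493)
P = B + -2.88·ex + 3.30·ey = (6.9512,1.5930)

6.95 1.59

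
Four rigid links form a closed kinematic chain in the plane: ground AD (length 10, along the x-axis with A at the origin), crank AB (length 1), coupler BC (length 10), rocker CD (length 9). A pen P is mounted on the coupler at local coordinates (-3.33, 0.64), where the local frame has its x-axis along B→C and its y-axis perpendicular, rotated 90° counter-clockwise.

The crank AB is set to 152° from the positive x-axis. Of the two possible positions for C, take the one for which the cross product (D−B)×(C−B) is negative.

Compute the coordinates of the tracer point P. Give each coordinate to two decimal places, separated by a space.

-2.36 3.52

A=(0,0), D=(10.00,0)
B = A + 1.00·(cos152°, sin152°) = (-0.8829, 0.4695)
|BD| = 10.8931
circle(B,10.00) ∩ circle(D,9.00): a=6.3186, h=7.7508
  candidates: C₊=(5.7639,7.9407) cross=84.430; C₋=(5.0958,-7.5464) cross=-84.430
  mode - wants cross < 0 → take C=(5.0958,-7.5464) (cross=-84.430)
ex = (C−B)/|BC| = (0.5979,-0.8016); ey = (0.8016,0.5979)
P = B + -3.33·ex + 0.64·ey = (-2.3608,3.5214)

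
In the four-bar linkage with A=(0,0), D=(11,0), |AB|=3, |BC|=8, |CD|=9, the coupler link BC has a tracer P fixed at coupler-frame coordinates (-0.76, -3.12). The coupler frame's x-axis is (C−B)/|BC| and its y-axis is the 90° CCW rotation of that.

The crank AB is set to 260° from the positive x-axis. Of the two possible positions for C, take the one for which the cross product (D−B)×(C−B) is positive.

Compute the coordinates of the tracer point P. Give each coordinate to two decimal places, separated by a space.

A=(0,0), D=(11.00,0)
B = A + 3.00·(cos260°, sin260°) = (-0.5209, -2.9544)
|BD| = 11.8937
circle(B,8.00) ∩ circle(D,9.00): a=5.2322, h=6.0518
  candidates: C₊=(3.0440,4.2074) cross=71.978; C₋=(6.0505,-7.5168) cross=-71.978
  mode + wants cross > 0 → take C=(3.0440,4.2074) (cross=71.978)
ex = (C−B)/|BC| = (0.4456,0.8952); ey = (-0.8952,0.4456)
P = B + -0.76·ex + -3.12·ey = (1.9335,-5.0251)

1.93 -5.03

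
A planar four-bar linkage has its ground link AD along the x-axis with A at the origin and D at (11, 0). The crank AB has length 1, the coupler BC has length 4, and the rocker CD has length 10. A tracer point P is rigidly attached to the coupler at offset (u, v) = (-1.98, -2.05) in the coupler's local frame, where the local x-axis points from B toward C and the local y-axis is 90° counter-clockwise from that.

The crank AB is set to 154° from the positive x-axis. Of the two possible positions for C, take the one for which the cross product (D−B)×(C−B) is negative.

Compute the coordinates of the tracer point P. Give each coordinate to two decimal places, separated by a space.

A=(0,0), D=(11.00,0)
B = A + 1.00·(cos154°, sin154°) = (-0.8988, 0.4384)
|BD| = 11.9069
circle(B,4.00) ∩ circle(D,10.00): a=2.4261, h=3.1803
  candidates: C₊=(1.6427,3.5272) cross=37.867; C₋=(1.4085,-2.8291) cross=-37.867
  mode - wants cross < 0 → take C=(1.4085,-2.8291) (cross=-37.867)
ex = (C−B)/|BC| = (0.5768,-0.8169); ey = (0.8169,0.5768)
P = B + -1.98·ex + -2.05·ey = (-3.7155,0.8733)

-3.72 0.87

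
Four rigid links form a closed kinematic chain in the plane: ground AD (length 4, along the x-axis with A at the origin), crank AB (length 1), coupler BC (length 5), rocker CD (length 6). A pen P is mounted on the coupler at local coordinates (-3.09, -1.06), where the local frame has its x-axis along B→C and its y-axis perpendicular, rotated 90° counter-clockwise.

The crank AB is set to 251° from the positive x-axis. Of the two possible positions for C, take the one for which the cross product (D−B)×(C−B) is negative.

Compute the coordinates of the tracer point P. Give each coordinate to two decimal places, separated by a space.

-2.53 1.46

A=(0,0), D=(4.00,0)
B = A + 1.00·(cos251°, sin251°) = (-0.3256, -0.9455)
|BD| = 4.4277
circle(B,5.00) ∩ circle(D,6.00): a=0.9717, h=4.9047
  candidates: C₊=(-0.4237,4.0535) cross=21.716; C₋=(1.6711,-5.5296) cross=-21.716
  mode - wants cross < 0 → take C=(1.6711,-5.5296) (cross=-21.716)
ex = (C−B)/|BC| = (0.3993,-0.9168); ey = (0.9168,0.3993)
P = B + -3.09·ex + -1.06·ey = (-2.5313,1.4641)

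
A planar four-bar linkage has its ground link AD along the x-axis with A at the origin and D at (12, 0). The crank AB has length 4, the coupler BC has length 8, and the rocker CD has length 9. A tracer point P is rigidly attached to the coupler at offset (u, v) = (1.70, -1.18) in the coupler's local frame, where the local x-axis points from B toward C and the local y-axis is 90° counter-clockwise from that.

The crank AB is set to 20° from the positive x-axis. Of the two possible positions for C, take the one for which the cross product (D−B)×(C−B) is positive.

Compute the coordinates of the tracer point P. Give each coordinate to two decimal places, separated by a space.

A=(0,0), D=(12.00,0)
B = A + 4.00·(cos20°, sin20°) = (3.7588, 1.3681)
|BD| = 8.3540
circle(B,8.00) ∩ circle(D,9.00): a=3.1595, h=7.3497
  candidates: C₊=(8.0792,8.1011) cross=61.399; C₋=(5.6720,-6.3998) cross=-61.399
  mode + wants cross > 0 → take C=(8.0792,8.1011) (cross=61.399)
ex = (C−B)/|BC| = (0.5401,0.8416); ey = (-0.8416,0.5401)
P = B + 1.70·ex + -1.18·ey = (5.6700,2.1616)

5.67 2.16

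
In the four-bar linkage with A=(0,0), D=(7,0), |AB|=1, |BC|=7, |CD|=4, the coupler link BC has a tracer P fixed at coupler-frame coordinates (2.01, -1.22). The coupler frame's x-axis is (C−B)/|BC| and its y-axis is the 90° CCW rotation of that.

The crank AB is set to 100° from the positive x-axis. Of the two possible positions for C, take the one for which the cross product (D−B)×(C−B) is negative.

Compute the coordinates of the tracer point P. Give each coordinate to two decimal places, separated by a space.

0.57 -1.25

A=(0,0), D=(7.00,0)
B = A + 1.00·(cos100°, sin100°) = (-0.1736, 0.9848)
|BD| = 7.2409
circle(B,7.00) ∩ circle(D,4.00): a=5.8992, h=3.7682
  candidates: C₊=(6.1832,3.9157) cross=27.286; C₋=(5.1582,-3.5507) cross=-27.286
  mode - wants cross < 0 → take C=(5.1582,-3.5507) (cross=-27.286)
ex = (C−B)/|BC| = (0.7617,-0.6479); ey = (0.6479,0.7617)
P = B + 2.01·ex + -1.22·ey = (0.5669,-1.2468)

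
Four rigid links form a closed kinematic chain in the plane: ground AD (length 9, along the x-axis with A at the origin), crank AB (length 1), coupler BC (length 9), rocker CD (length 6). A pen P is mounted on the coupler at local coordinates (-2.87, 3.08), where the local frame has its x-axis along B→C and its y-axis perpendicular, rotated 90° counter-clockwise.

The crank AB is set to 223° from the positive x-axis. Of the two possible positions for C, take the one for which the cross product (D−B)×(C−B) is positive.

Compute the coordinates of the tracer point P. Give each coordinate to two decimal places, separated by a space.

A=(0,0), D=(9.00,0)
B = A + 1.00·(cos223°, sin223°) = (-0.7314, -0.6820)
|BD| = 9.7552
circle(B,9.00) ∩ circle(D,6.00): a=7.1841, h=5.4212
  candidates: C₊=(6.0561,5.2282) cross=52.885; C₋=(6.8141,-5.5877) cross=-52.885
  mode + wants cross > 0 → take C=(6.0561,5.2282) (cross=52.885)
ex = (C−B)/|BC| = (0.7542,0.6567); ey = (-0.6567,0.7542)
P = B + -2.87·ex + 3.08·ey = (-4.9184,-0.2439)

-4.92 -0.24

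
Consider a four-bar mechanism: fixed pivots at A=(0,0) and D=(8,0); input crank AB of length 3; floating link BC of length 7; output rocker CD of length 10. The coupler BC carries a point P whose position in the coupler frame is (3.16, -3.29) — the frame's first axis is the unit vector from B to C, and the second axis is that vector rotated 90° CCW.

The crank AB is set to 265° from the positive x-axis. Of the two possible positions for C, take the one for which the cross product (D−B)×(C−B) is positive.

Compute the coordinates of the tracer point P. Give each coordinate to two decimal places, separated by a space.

2.58 0.58

A=(0,0), D=(8.00,0)
B = A + 3.00·(cos265°, sin265°) = (-0.2615, -2.9886)
|BD| = 8.7854
circle(B,7.00) ∩ circle(D,10.00): a=1.4902, h=6.8395
  candidates: C₊=(-1.1868,3.9500) cross=60.088; C₋=(3.4665,-8.9133) cross=-60.088
  mode + wants cross > 0 → take C=(-1.1868,3.9500) (cross=60.088)
ex = (C−B)/|BC| = (-0.1322,0.9912); ey = (-0.9912,-0.1322)
P = B + 3.16·ex + -3.29·ey = (2.5819,0.5786)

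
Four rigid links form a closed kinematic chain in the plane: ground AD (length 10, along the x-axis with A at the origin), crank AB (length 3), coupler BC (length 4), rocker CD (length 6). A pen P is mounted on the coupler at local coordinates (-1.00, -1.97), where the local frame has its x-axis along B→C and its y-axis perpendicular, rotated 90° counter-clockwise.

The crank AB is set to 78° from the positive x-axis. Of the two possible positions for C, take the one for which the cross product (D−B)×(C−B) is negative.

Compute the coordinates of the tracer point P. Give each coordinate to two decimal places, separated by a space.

A=(0,0), D=(10.00,0)
B = A + 3.00·(cos78°, sin78°) = (0.6237, 2.9344)
|BD| = 9.8247
circle(B,4.00) ∩ circle(D,6.00): a=3.8945, h=0.9125
  candidates: C₊=(4.6130,2.6421) cross=8.965; C₋=(4.0679,0.9004) cross=-8.965
  mode - wants cross < 0 → take C=(4.0679,0.9004) (cross=-8.965)
ex = (C−B)/|BC| = (0.8611,-0.5085); ey = (0.5085,0.8611)
P = B + -1.00·ex + -1.97·ey = (-1.2391,1.7467)

-1.24 1.75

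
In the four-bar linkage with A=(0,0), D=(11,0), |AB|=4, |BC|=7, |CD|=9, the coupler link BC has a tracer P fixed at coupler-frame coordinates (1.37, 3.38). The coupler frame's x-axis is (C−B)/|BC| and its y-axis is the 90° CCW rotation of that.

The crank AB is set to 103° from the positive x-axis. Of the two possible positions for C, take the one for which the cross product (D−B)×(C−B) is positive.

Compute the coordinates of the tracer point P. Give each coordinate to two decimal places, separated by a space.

-1.18 7.53

A=(0,0), D=(11.00,0)
B = A + 4.00·(cos103°, sin103°) = (-0.8998, 3.8975)
|BD| = 12.5218
circle(B,7.00) ∩ circle(D,9.00): a=4.9831, h=4.9161
  candidates: C₊=(5.3660,7.0184) cross=61.559; C₋=(2.3056,-2.3255) cross=-61.559
  mode + wants cross > 0 → take C=(5.3660,7.0184) (cross=61.559)
ex = (C−B)/|BC| = (0.8951,0.4458); ey = (-0.4458,0.8951)
P = B + 1.37·ex + 3.38·ey = (-1.1805,7.5338)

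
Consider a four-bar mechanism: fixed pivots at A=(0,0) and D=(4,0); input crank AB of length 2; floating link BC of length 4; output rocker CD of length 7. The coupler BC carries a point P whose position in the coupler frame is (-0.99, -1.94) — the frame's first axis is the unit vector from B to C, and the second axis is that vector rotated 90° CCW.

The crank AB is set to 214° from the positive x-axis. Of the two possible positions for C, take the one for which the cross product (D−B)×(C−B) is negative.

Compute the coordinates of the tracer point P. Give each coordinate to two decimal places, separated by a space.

A=(0,0), D=(4.00,0)
B = A + 2.00·(cos214°, sin214°) = (-1.6581, -1.1184)
|BD| = 5.7675
circle(B,4.00) ∩ circle(D,7.00): a=0.0229, h=3.9999
  candidates: C₊=(-2.4112,2.8101) cross=23.070; C₋=(-0.8599,-5.0380) cross=-23.070
  mode - wants cross < 0 → take C=(-0.8599,-5.0380) (cross=-23.070)
ex = (C−B)/|BC| = (0.1995,-0.9799); ey = (0.9799,0.1995)
P = B + -0.99·ex + -1.94·ey = (-3.7566,-0.5354)

-3.76 -0.54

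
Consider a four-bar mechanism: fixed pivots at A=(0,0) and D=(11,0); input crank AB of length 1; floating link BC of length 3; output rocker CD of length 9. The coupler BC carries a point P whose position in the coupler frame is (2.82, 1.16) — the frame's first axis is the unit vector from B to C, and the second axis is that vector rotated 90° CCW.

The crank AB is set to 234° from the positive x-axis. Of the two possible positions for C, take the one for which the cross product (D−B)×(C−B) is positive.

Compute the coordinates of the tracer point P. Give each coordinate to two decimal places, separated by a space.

A=(0,0), D=(11.00,0)
B = A + 1.00·(cos234°, sin234°) = (-0.5878, -0.8090)
|BD| = 11.6160
circle(B,3.00) ∩ circle(D,9.00): a=2.7088, h=1.2893
  candidates: C₊=(2.0247,0.6658) cross=14.976; C₋=(2.2043,-1.9065) cross=-14.976
  mode + wants cross > 0 → take C=(2.0247,0.6658) (cross=14.976)
ex = (C−B)/|BC| = (0.8708,0.4916); ey = (-0.4916,0.8708)
P = B + 2.82·ex + 1.16·ey = (1.2976,1.5875)

1.30 1.59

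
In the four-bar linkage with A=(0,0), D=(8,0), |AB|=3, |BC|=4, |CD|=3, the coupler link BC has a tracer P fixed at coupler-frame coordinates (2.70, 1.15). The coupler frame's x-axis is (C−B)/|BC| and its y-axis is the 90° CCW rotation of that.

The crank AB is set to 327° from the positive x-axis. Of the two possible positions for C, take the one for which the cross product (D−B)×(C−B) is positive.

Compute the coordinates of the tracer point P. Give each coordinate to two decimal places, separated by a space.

A=(0,0), D=(8.00,0)
B = A + 3.00·(cos327°, sin327°) = (2.5160, -1.6339)
|BD| = 5.7222
circle(B,4.00) ∩ circle(D,3.00): a=3.4728, h=1.9849
  candidates: C₊=(5.2774,1.2600) cross=11.358; C₋=(6.4110,-2.5446) cross=-11.358
  mode + wants cross > 0 → take C=(5.2774,1.2600) (cross=11.358)
ex = (C−B)/|BC| = (0.6904,0.7235); ey = (-0.7235,0.6904)
P = B + 2.70·ex + 1.15·ey = (3.5480,1.1134)

3.55 1.11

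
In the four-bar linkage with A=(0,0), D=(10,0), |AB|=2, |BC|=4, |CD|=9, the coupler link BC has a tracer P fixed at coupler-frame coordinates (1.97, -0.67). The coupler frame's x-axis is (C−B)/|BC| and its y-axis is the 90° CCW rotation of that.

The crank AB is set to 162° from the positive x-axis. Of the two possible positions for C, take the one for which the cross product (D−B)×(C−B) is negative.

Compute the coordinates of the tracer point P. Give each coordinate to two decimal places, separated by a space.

A=(0,0), D=(10.00,0)
B = A + 2.00·(cos162°, sin162°) = (-1.9021, 0.6180)
|BD| = 11.9181
circle(B,4.00) ∩ circle(D,9.00): a=3.2321, h=2.3565
  candidates: C₊=(1.4479,2.8038) cross=28.086; C₋=(1.2035,-1.9029) cross=-28.086
  mode - wants cross < 0 → take C=(1.2035,-1.9029) (cross=-28.086)
ex = (C−B)/|BC| = (0.7764,-0.6302); ey = (0.6302,0.7764)
P = B + 1.97·ex + -0.67·ey = (-0.7949,-1.1437)

-0.79 -1.14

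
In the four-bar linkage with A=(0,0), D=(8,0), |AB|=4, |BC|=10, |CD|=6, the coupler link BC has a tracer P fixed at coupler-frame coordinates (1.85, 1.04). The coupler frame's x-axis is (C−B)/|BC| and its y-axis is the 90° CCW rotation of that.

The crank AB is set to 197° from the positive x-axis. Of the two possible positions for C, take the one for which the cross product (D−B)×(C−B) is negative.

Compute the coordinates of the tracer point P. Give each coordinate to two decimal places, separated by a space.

-1.71 -1.00

A=(0,0), D=(8.00,0)
B = A + 4.00·(cos197°, sin197°) = (-3.8252, -1.1695)
|BD| = 11.8829
circle(B,10.00) ∩ circle(D,6.00): a=8.6344, h=5.0445
  candidates: C₊=(4.2708,4.7003) cross=59.944; C₋=(5.2637,-5.3397) cross=-59.944
  mode - wants cross < 0 → take C=(5.2637,-5.3397) (cross=-59.944)
ex = (C−B)/|BC| = (0.9089,-0.4170); ey = (0.4170,0.9089)
P = B + 1.85·ex + 1.04·ey = (-1.7101,-0.9957)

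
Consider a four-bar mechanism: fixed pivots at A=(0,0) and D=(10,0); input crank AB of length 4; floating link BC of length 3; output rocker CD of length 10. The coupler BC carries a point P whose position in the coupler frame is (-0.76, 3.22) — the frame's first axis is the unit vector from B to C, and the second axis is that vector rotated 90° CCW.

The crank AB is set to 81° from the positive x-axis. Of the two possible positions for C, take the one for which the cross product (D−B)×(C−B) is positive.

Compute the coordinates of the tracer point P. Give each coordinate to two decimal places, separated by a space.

-2.46 5.16

A=(0,0), D=(10.00,0)
B = A + 4.00·(cos81°, sin81°) = (0.6257, 3.9508)
|BD| = 10.1728
circle(B,3.00) ∩ circle(D,10.00): a=0.6137, h=2.9366
  candidates: C₊=(2.3317,6.4185) cross=29.873; C₋=(0.0508,1.0064) cross=-29.873
  mode + wants cross > 0 → take C=(2.3317,6.4185) (cross=29.873)
ex = (C−B)/|BC| = (0.5687,0.8226); ey = (-0.8226,0.5687)
P = B + -0.76·ex + 3.22·ey = (-2.4551,5.1566)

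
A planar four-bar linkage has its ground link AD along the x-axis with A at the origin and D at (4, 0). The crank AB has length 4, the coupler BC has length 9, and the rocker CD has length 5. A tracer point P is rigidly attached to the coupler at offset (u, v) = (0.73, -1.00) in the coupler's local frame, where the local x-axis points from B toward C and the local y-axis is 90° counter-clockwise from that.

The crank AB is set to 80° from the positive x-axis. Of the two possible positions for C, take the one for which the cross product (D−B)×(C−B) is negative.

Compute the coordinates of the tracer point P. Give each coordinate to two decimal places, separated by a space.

A=(0,0), D=(4.00,0)
B = A + 4.00·(cos80°, sin80°) = (0.6946, 3.9392)
|BD| = 5.1423
circle(B,9.00) ∩ circle(D,5.00): a=8.0162, h=4.0916
  candidates: C₊=(8.9816,0.4285) cross=21.040; C₋=(2.7130,-4.8315) cross=-21.040
  mode - wants cross < 0 → take C=(2.7130,-4.8315) (cross=-21.040)
ex = (C−B)/|BC| = (0.2243,-0.9745); ey = (0.9745,0.2243)
P = B + 0.73·ex + -1.00·ey = (-0.1162,3.0036)

-0.12 3.00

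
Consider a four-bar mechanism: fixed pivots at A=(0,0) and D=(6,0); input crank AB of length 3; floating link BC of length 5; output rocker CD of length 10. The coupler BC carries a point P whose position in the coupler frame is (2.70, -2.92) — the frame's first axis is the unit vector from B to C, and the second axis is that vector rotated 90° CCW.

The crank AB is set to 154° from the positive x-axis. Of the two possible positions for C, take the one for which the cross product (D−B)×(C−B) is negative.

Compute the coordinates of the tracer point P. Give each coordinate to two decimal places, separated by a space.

A=(0,0), D=(6.00,0)
B = A + 3.00·(cos154°, sin154°) = (-2.6964, 1.3151)
|BD| = 8.7953
circle(B,5.00) ∩ circle(D,10.00): a=0.1340, h=4.9982
  candidates: C₊=(-1.8166,6.2371) cross=43.961; C₋=(-3.3113,-3.6469) cross=-43.961
  mode - wants cross < 0 → take C=(-3.3113,-3.6469) (cross=-43.961)
ex = (C−B)/|BC| = (-0.1230,-0.9924); ey = (0.9924,-0.1230)
P = B + 2.70·ex + -2.92·ey = (-5.9263,-1.0053)

-5.93 -1.01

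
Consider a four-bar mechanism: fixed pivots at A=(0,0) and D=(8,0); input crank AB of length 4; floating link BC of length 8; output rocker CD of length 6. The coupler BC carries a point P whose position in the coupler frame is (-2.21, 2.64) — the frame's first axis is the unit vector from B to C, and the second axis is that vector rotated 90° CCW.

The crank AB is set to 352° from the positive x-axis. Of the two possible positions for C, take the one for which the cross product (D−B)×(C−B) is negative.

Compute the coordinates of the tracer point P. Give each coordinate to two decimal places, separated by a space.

3.90 2.89

A=(0,0), D=(8.00,0)
B = A + 4.00·(cos352°, sin352°) = (3.9611, -0.5567)
|BD| = 4.0771
circle(B,8.00) ∩ circle(D,6.00): a=5.4724, h=5.8355
  candidates: C₊=(8.5854,5.9714) cross=23.792; C₋=(10.1790,-5.5904) cross=-23.792
  mode - wants cross < 0 → take C=(10.1790,-5.5904) (cross=-23.792)
ex = (C−B)/|BC| = (0.7772,-0.6292); ey = (0.6292,0.7772)
P = B + -2.21·ex + 2.64·ey = (3.9045,2.8858)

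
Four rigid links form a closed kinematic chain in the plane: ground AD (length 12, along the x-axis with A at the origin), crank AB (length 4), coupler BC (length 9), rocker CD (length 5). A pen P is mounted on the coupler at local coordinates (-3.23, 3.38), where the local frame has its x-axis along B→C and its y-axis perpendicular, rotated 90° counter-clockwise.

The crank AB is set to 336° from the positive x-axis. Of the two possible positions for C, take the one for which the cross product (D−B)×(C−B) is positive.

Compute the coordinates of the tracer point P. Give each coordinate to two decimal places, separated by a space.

A=(0,0), D=(12.00,0)
B = A + 4.00·(cos336°, sin336°) = (3.6542, -1.6269)
|BD| = 8.5029
circle(B,9.00) ∩ circle(D,5.00): a=7.5444, h=4.9073
  candidates: C₊=(10.1203,4.6332) cross=41.726; C₋=(11.9982,-5.0000) cross=-41.726
  mode + wants cross > 0 → take C=(10.1203,4.6332) (cross=41.726)
ex = (C−B)/|BC| = (0.7185,0.6956); ey = (-0.6956,0.7185)
P = B + -3.23·ex + 3.38·ey = (-1.0175,-1.4453)

-1.02 -1.45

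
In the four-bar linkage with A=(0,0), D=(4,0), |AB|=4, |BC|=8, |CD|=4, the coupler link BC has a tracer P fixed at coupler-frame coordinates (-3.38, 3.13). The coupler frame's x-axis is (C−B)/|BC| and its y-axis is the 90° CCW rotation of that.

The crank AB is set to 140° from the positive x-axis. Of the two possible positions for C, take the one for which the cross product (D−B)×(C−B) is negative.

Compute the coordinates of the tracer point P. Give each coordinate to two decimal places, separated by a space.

-2.87 7.17

A=(0,0), D=(4.00,0)
B = A + 4.00·(cos140°, sin140°) = (-3.0642, 2.5712)
|BD| = 7.5175
circle(B,8.00) ∩ circle(D,4.00): a=6.9513, h=3.9597
  candidates: C₊=(4.8222,3.9146) cross=29.767; C₋=(2.1136,-3.5273) cross=-29.767
  mode - wants cross < 0 → take C=(2.1136,-3.5273) (cross=-29.767)
ex = (C−B)/|BC| = (0.6472,-0.7623); ey = (0.7623,0.6472)
P = B + -3.38·ex + 3.13·ey = (-2.8658,7.1735)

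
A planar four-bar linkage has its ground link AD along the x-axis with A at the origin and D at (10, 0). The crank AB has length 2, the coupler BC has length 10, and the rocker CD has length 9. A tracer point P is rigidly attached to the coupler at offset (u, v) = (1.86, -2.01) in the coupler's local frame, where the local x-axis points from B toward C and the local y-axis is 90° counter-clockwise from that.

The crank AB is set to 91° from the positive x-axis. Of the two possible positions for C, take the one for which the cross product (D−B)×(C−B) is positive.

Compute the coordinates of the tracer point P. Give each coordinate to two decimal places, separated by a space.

A=(0,0), D=(10.00,0)
B = A + 2.00·(cos91°, sin91°) = (-0.0349, 1.9997)
|BD| = 10.2322
circle(B,10.00) ∩ circle(D,9.00): a=6.0445, h=7.9664
  candidates: C₊=(7.4500,8.6312) cross=81.514; C₋=(4.3362,-6.9944) cross=-81.514
  mode + wants cross > 0 → take C=(7.4500,8.6312) (cross=81.514)
ex = (C−B)/|BC| = (0.7485,0.6631); ey = (-0.6631,0.7485)
P = B + 1.86·ex + -2.01·ey = (2.6902,1.7287)

2.69 1.73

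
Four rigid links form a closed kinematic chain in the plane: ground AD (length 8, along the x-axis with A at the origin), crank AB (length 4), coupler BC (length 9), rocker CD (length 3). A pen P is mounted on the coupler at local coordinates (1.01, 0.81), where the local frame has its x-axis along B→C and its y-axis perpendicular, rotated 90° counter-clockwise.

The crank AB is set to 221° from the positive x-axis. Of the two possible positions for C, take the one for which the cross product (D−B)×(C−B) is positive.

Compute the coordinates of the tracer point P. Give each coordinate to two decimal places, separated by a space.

A=(0,0), D=(8.00,0)
B = A + 4.00·(cos221°, sin221°) = (-3.0188, -2.6242)
|BD| = 11.3270
circle(B,9.00) ∩ circle(D,3.00): a=8.8418, h=1.6803
  candidates: C₊=(5.1931,1.0588) cross=19.033; C₋=(5.9716,-2.2104) cross=-19.033
  mode + wants cross > 0 → take C=(5.1931,1.0588) (cross=19.033)
ex = (C−B)/|BC| = (0.9124,0.4092); ey = (-0.4092,0.9124)
P = B + 1.01·ex + 0.81·ey = (-2.4288,-1.4718)

-2.43 -1.47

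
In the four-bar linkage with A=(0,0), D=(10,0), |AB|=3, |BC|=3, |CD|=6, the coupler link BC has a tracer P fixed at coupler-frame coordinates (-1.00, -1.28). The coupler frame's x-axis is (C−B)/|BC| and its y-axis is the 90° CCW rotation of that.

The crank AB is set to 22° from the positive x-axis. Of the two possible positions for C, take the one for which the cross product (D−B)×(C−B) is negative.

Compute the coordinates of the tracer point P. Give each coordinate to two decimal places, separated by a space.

1.18 1.40

A=(0,0), D=(10.00,0)
B = A + 3.00·(cos22°, sin22°) = (2.7816, 1.1238)
|BD| = 7.3054
circle(B,3.00) ∩ circle(D,6.00): a=1.8048, h=2.3964
  candidates: C₊=(4.9335,3.2141) cross=17.507; C₋=(4.1962,-1.5217) cross=-17.507
  mode - wants cross < 0 → take C=(4.1962,-1.5217) (cross=-17.507)
ex = (C−B)/|BC| = (0.4715,-0.8818); ey = (0.8818,0.4715)
P = B + -1.00·ex + -1.28·ey = (1.1813,1.4021)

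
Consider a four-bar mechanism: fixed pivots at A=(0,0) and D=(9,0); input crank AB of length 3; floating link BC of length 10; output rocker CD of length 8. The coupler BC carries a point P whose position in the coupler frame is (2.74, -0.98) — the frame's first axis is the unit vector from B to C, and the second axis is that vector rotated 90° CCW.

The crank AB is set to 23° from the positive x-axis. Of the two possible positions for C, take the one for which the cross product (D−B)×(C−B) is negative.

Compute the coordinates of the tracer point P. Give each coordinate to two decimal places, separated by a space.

3.10 -1.72

A=(0,0), D=(9.00,0)
B = A + 3.00·(cos23°, sin23°) = (2.7615, 1.1722)
|BD| = 6.3477
circle(B,10.00) ∩ circle(D,8.00): a=6.0095, h=7.9929
  candidates: C₊=(10.1437,7.9178) cross=50.736; C₋=(7.1917,-7.7929) cross=-50.736
  mode - wants cross < 0 → take C=(7.1917,-7.7929) (cross=-50.736)
ex = (C−B)/|BC| = (0.4430,-0.8965); ey = (0.8965,0.4430)
P = B + 2.74·ex + -0.98·ey = (3.0968,-1.7184)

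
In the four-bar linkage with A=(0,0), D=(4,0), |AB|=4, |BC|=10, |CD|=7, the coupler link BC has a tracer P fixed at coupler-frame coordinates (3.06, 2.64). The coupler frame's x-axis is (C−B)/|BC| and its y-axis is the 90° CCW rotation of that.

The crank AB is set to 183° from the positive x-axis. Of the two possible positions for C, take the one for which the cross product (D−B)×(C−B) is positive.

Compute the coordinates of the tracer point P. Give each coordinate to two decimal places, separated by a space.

A=(0,0), D=(4.00,0)
B = A + 4.00·(cos183°, sin183°) = (-3.9945, -0.2093)
|BD| = 7.9973
circle(B,10.00) ∩ circle(D,7.00): a=7.1872, h=6.9530
  candidates: C₊=(3.0082,6.9294) cross=55.605; C₋=(3.3722,-6.9718) cross=-55.605
  mode + wants cross > 0 → take C=(3.0082,6.9294) (cross=55.605)
ex = (C−B)/|BC| = (0.7003,0.7139); ey = (-0.7139,0.7003)
P = B + 3.06·ex + 2.64·ey = (-3.7363,3.8238)

-3.74 3.82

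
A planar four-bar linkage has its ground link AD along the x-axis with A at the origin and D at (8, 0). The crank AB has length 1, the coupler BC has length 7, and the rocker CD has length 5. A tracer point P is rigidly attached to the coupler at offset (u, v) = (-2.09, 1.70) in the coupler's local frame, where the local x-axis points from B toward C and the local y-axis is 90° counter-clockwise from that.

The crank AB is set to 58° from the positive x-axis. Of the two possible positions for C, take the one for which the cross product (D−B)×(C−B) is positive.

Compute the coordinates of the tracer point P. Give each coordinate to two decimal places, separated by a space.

-2.15 1.11

A=(0,0), D=(8.00,0)
B = A + 1.00·(cos58°, sin58°) = (0.5299, 0.8480)
|BD| = 7.5181
circle(B,7.00) ∩ circle(D,5.00): a=5.3552, h=4.5080
  candidates: C₊=(6.3594,4.7232) cross=33.891; C₋=(5.3424,-4.2352) cross=-33.891
  mode + wants cross > 0 → take C=(6.3594,4.7232) (cross=33.891)
ex = (C−B)/|BC| = (0.8328,0.5536); ey = (-0.5536,0.8328)
P = B + -2.09·ex + 1.70·ey = (-2.1517,1.1068)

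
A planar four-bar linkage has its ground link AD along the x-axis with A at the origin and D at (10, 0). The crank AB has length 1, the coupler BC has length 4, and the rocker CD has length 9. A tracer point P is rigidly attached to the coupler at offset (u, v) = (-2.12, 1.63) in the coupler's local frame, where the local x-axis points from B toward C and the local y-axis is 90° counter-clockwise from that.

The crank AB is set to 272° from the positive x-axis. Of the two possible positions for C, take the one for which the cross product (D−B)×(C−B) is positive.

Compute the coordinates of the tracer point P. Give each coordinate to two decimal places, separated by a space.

A=(0,0), D=(10.00,0)
B = A + 1.00·(cos272°, sin272°) = (0.0349, -0.9994)
|BD| = 10.0151
circle(B,4.00) ∩ circle(D,9.00): a=1.7624, h=3.5908
  candidates: C₊=(1.4302,2.7494) cross=35.962; C₋=(2.1469,-4.3964) cross=-35.962
  mode + wants cross > 0 → take C=(1.4302,2.7494) (cross=35.962)
ex = (C−B)/|BC| = (0.3488,0.9372); ey = (-0.9372,0.3488)
P = B + -2.12·ex + 1.63·ey = (-2.2322,-2.4176)

-2.23 -2.42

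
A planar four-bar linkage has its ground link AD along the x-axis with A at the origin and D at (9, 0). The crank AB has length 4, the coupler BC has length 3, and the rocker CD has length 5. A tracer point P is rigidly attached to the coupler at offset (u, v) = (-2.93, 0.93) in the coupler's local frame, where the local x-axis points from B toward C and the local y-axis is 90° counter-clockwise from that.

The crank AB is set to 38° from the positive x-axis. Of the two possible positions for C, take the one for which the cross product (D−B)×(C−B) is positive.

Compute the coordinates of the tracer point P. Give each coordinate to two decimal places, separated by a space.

A=(0,0), D=(9.00,0)
B = A + 4.00·(cos38°, sin38°) = (3.1520, 2.4626)
|BD| = 6.3453
circle(B,3.00) ∩ circle(D,5.00): a=1.9119, h=2.3119
  candidates: C₊=(5.8113,3.8513) cross=14.669; C₋=(4.0168,-0.4100) cross=-14.669
  mode + wants cross > 0 → take C=(5.8113,3.8513) (cross=14.669)
ex = (C−B)/|BC| = (0.8864,0.4629); ey = (-0.4629,0.8864)
P = B + -2.93·ex + 0.93·ey = (0.1243,1.9308)

0.12 1.93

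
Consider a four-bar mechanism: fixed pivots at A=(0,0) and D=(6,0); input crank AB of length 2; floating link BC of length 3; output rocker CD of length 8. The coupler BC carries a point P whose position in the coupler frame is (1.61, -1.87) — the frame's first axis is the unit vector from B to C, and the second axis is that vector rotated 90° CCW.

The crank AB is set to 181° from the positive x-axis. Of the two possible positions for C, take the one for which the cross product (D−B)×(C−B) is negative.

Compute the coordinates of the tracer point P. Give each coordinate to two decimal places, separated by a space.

-3.53 -1.97

A=(0,0), D=(6.00,0)
B = A + 2.00·(cos181°, sin181°) = (-1.9997, -0.0349)
|BD| = 7.9998
circle(B,3.00) ∩ circle(D,8.00): a=0.5623, h=2.9468
  candidates: C₊=(-1.4503,2.9144) cross=23.574; C₋=(-1.4246,-2.9793) cross=-23.574
  mode - wants cross < 0 → take C=(-1.4246,-2.9793) (cross=-23.574)
ex = (C−B)/|BC| = (0.1917,-0.9815); ey = (0.9815,0.1917)
P = B + 1.61·ex + -1.87·ey = (-3.5264,-1.9735)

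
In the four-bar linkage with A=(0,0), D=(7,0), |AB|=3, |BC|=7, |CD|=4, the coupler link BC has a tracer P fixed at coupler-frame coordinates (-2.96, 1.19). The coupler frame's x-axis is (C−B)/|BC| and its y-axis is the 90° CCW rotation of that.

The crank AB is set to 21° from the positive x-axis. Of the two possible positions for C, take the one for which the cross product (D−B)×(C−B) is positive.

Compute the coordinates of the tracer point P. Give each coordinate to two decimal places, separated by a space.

A=(0,0), D=(7.00,0)
B = A + 3.00·(cos21°, sin21°) = (2.8007, 1.0751)
|BD| = 4.3347
circle(B,7.00) ∩ circle(D,4.00): a=5.9738, h=3.6487
  candidates: C₊=(9.4929,3.1282) cross=15.816; C₋=(7.6830,-3.9413) cross=-15.816
  mode + wants cross > 0 → take C=(9.4929,3.1282) (cross=15.816)
ex = (C−B)/|BC| = (0.9560,0.2933); ey = (-0.2933,0.9560)
P = B + -2.96·ex + 1.19·ey = (-0.3781,1.3446)

-0.38 1.34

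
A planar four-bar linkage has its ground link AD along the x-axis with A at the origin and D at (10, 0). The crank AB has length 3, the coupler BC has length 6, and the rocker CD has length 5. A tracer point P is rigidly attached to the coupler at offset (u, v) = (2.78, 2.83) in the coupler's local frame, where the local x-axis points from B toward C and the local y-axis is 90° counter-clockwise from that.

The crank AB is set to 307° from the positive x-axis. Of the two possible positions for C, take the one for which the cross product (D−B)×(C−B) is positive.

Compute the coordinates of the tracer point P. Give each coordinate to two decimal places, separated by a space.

A=(0,0), D=(10.00,0)
B = A + 3.00·(cos307°, sin307°) = (1.8054, -2.3959)
|BD| = 8.5376
circle(B,6.00) ∩ circle(D,5.00): a=4.9130, h=3.4442
  candidates: C₊=(5.5545,2.2886) cross=29.405; C₋=(7.4876,-4.3229) cross=-29.405
  mode + wants cross > 0 → take C=(5.5545,2.2886) (cross=29.405)
ex = (C−B)/|BC| = (0.6248,0.7807); ey = (-0.7807,0.6248)
P = B + 2.78·ex + 2.83·ey = (1.3330,1.5429)

1.33 1.54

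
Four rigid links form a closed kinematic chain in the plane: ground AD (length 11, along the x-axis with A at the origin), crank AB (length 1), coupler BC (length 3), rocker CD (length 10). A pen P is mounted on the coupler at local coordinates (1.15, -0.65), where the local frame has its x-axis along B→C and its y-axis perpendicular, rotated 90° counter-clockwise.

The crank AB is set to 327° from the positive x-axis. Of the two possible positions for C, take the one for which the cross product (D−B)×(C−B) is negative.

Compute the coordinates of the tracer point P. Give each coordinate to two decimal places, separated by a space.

0.51 -1.82

A=(0,0), D=(11.00,0)
B = A + 1.00·(cos327°, sin327°) = (0.8387, -0.5446)
|BD| = 10.1759
circle(B,3.00) ∩ circle(D,10.00): a=0.6166, h=2.9359
  candidates: C₊=(1.2973,2.4201) cross=29.876; C₋=(1.6115,-3.4434) cross=-29.876
  mode - wants cross < 0 → take C=(1.6115,-3.4434) (cross=-29.876)
ex = (C−B)/|BC| = (0.2576,-0.9662); ey = (0.9662,0.2576)
P = B + 1.15·ex + -0.65·ey = (0.5069,-1.8233)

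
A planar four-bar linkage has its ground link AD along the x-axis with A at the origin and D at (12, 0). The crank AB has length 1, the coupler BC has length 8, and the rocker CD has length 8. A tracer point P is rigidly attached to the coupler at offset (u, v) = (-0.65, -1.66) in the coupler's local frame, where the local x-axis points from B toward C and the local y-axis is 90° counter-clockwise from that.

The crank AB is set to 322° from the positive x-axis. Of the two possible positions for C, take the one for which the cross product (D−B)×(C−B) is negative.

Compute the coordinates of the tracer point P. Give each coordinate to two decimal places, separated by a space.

-0.81 -1.41

A=(0,0), D=(12.00,0)
B = A + 1.00·(cos322°, sin322°) = (0.7880, -0.6157)
|BD| = 11.2289
circle(B,8.00) ∩ circle(D,8.00): a=5.6144, h=5.6990
  candidates: C₊=(6.0815,5.3825) cross=63.993; C₋=(6.7065,-5.9982) cross=-63.993
  mode - wants cross < 0 → take C=(6.7065,-5.9982) (cross=-63.993)
ex = (C−B)/|BC| = (0.7398,-0.6728); ey = (0.6728,0.7398)
P = B + -0.65·ex + -1.66·ey = (-0.8097,-1.4064)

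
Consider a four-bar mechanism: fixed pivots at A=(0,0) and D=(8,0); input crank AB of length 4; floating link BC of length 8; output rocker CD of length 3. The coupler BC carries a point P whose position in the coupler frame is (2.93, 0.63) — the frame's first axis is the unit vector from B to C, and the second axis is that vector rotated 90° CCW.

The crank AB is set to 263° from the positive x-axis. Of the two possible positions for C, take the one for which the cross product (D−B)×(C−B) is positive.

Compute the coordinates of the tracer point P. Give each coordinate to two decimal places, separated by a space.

1.23 -1.52

A=(0,0), D=(8.00,0)
B = A + 4.00·(cos263°, sin263°) = (-0.4875, -3.9702)
|BD| = 9.3701
circle(B,8.00) ∩ circle(D,3.00): a=7.6199, h=2.4365
  candidates: C₊=(5.3823,1.4654) cross=22.831; C₋=(7.4470,-2.9486) cross=-22.831
  mode + wants cross > 0 → take C=(5.3823,1.4654) (cross=22.831)
ex = (C−B)/|BC| = (0.7337,0.6795); ey = (-0.6795,0.7337)
P = B + 2.93·ex + 0.63·ey = (1.2343,-1.5171)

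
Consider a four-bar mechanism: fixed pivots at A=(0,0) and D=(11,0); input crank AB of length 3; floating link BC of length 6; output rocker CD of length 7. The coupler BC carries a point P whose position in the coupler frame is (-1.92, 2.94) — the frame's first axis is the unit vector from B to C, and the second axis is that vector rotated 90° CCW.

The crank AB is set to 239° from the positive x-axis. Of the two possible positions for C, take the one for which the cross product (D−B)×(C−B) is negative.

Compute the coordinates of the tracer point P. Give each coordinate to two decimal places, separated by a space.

-3.51 0.34

A=(0,0), D=(11.00,0)
B = A + 3.00·(cos239°, sin239°) = (-1.5451, -2.5715)
|BD| = 12.8060
circle(B,6.00) ∩ circle(D,7.00): a=5.8954, h=1.1155
  candidates: C₊=(4.0062,-0.2949) cross=14.284; C₋=(4.4542,-2.4804) cross=-14.284
  mode - wants cross < 0 → take C=(4.4542,-2.4804) (cross=-14.284)
ex = (C−B)/|BC| = (0.9999,0.0152); ey = (-0.0152,0.9999)
P = B + -1.92·ex + 2.94·ey = (-3.5095,0.3390)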